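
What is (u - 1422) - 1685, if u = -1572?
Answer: -4679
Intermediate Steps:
(u - 1422) - 1685 = (-1572 - 1422) - 1685 = -2994 - 1685 = -4679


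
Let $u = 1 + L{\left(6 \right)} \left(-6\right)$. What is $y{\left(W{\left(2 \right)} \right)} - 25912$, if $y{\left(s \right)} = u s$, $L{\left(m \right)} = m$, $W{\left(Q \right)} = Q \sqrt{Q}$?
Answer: $-25912 - 70 \sqrt{2} \approx -26011.0$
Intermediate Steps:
$W{\left(Q \right)} = Q^{\frac{3}{2}}$
$u = -35$ ($u = 1 + 6 \left(-6\right) = 1 - 36 = -35$)
$y{\left(s \right)} = - 35 s$
$y{\left(W{\left(2 \right)} \right)} - 25912 = - 35 \cdot 2^{\frac{3}{2}} - 25912 = - 35 \cdot 2 \sqrt{2} - 25912 = - 70 \sqrt{2} - 25912 = -25912 - 70 \sqrt{2}$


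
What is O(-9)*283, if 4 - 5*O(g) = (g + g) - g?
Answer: 3679/5 ≈ 735.80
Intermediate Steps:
O(g) = 4/5 - g/5 (O(g) = 4/5 - ((g + g) - g)/5 = 4/5 - (2*g - g)/5 = 4/5 - g/5)
O(-9)*283 = (4/5 - 1/5*(-9))*283 = (4/5 + 9/5)*283 = (13/5)*283 = 3679/5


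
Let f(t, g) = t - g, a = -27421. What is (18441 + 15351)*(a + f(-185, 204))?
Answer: -939755520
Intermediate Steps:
(18441 + 15351)*(a + f(-185, 204)) = (18441 + 15351)*(-27421 + (-185 - 1*204)) = 33792*(-27421 + (-185 - 204)) = 33792*(-27421 - 389) = 33792*(-27810) = -939755520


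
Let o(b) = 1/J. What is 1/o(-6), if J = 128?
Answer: 128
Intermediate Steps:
o(b) = 1/128
1/o(-6) = 1/(1/128) = 128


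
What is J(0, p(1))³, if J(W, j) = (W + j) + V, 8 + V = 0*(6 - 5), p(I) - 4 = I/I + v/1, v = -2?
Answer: -125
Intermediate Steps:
p(I) = 3 (p(I) = 4 + (I/I - 2/1) = 4 + (1 - 2*1) = 4 + (1 - 2) = 4 - 1 = 3)
V = -8 (V = -8 + 0*(6 - 5) = -8 + 0*1 = -8 + 0 = -8)
J(W, j) = -8 + W + j (J(W, j) = (W + j) - 8 = -8 + W + j)
J(0, p(1))³ = (-8 + 0 + 3)³ = (-5)³ = -125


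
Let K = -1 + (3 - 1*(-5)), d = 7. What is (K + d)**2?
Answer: 196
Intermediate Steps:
K = 7 (K = -1 + (3 + 5) = -1 + 8 = 7)
(K + d)**2 = (7 + 7)**2 = 14**2 = 196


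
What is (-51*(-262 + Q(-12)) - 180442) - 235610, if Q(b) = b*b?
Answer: -410034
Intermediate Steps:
Q(b) = b²
(-51*(-262 + Q(-12)) - 180442) - 235610 = (-51*(-262 + (-12)²) - 180442) - 235610 = (-51*(-262 + 144) - 180442) - 235610 = (-51*(-118) - 180442) - 235610 = (6018 - 180442) - 235610 = -174424 - 235610 = -410034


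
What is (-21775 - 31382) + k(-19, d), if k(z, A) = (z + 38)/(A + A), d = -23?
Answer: -2445241/46 ≈ -53157.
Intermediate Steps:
k(z, A) = (38 + z)/(2*A) (k(z, A) = (38 + z)/((2*A)) = (38 + z)*(1/(2*A)) = (38 + z)/(2*A))
(-21775 - 31382) + k(-19, d) = (-21775 - 31382) + (1/2)*(38 - 19)/(-23) = -53157 + (1/2)*(-1/23)*19 = -53157 - 19/46 = -2445241/46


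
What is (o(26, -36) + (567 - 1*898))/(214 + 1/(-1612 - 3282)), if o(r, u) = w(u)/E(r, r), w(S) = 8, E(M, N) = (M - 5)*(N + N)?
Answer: -442226734/285916995 ≈ -1.5467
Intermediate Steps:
E(M, N) = 2*N*(-5 + M) (E(M, N) = (-5 + M)*(2*N) = 2*N*(-5 + M))
o(r, u) = 4/(r*(-5 + r)) (o(r, u) = 8/((2*r*(-5 + r))) = 8*(1/(2*r*(-5 + r))) = 4/(r*(-5 + r)))
(o(26, -36) + (567 - 1*898))/(214 + 1/(-1612 - 3282)) = (4/(26*(-5 + 26)) + (567 - 1*898))/(214 + 1/(-1612 - 3282)) = (4*(1/26)/21 + (567 - 898))/(214 + 1/(-4894)) = (4*(1/26)*(1/21) - 331)/(214 - 1/4894) = (2/273 - 331)/(1047315/4894) = -90361/273*4894/1047315 = -442226734/285916995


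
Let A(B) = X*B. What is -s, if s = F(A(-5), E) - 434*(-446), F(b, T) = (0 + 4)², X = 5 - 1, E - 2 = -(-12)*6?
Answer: -193580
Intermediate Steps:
E = 74 (E = 2 - (-12)*6 = 2 - 4*(-18) = 2 + 72 = 74)
X = 4
A(B) = 4*B
F(b, T) = 16 (F(b, T) = 4² = 16)
s = 193580 (s = 16 - 434*(-446) = 16 + 193564 = 193580)
-s = -1*193580 = -193580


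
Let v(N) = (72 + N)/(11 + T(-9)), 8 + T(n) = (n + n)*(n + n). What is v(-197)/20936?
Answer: -125/6846072 ≈ -1.8259e-5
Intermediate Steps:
T(n) = -8 + 4*n² (T(n) = -8 + (n + n)*(n + n) = -8 + (2*n)*(2*n) = -8 + 4*n²)
v(N) = 24/109 + N/327 (v(N) = (72 + N)/(11 + (-8 + 4*(-9)²)) = (72 + N)/(11 + (-8 + 4*81)) = (72 + N)/(11 + (-8 + 324)) = (72 + N)/(11 + 316) = (72 + N)/327 = (72 + N)*(1/327) = 24/109 + N/327)
v(-197)/20936 = (24/109 + (1/327)*(-197))/20936 = (24/109 - 197/327)*(1/20936) = -125/327*1/20936 = -125/6846072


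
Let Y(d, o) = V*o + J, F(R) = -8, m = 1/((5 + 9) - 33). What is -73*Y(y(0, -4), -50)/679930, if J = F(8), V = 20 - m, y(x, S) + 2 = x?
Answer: 700873/6459335 ≈ 0.10851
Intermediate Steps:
y(x, S) = -2 + x
m = -1/19 (m = 1/(14 - 33) = 1/(-19) = -1/19 ≈ -0.052632)
V = 381/19 (V = 20 - 1*(-1/19) = 20 + 1/19 = 381/19 ≈ 20.053)
J = -8
Y(d, o) = -8 + 381*o/19 (Y(d, o) = 381*o/19 - 8 = -8 + 381*o/19)
-73*Y(y(0, -4), -50)/679930 = -73*(-8 + (381/19)*(-50))/679930 = -73*(-8 - 19050/19)*(1/679930) = -73*(-19202/19)*(1/679930) = (1401746/19)*(1/679930) = 700873/6459335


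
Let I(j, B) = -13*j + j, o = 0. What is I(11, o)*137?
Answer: -18084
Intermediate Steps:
I(j, B) = -12*j
I(11, o)*137 = -12*11*137 = -132*137 = -18084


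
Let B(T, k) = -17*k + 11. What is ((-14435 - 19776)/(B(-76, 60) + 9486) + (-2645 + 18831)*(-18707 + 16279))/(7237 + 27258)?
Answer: -333142811227/292414115 ≈ -1139.3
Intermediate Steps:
B(T, k) = 11 - 17*k
((-14435 - 19776)/(B(-76, 60) + 9486) + (-2645 + 18831)*(-18707 + 16279))/(7237 + 27258) = ((-14435 - 19776)/((11 - 17*60) + 9486) + (-2645 + 18831)*(-18707 + 16279))/(7237 + 27258) = (-34211/((11 - 1020) + 9486) + 16186*(-2428))/34495 = (-34211/(-1009 + 9486) - 39299608)*(1/34495) = (-34211/8477 - 39299608)*(1/34495) = -333142811227/8477*1/34495 = -333142811227/292414115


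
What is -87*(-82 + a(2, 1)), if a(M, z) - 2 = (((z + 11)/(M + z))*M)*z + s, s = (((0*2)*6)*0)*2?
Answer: 6264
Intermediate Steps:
s = 0 (s = ((0*6)*0)*2 = (0*0)*2 = 0*2 = 0)
a(M, z) = 2 + M*z*(11 + z)/(M + z) (a(M, z) = 2 + ((((z + 11)/(M + z))*M)*z + 0) = 2 + ((((11 + z)/(M + z))*M)*z + 0) = 2 + ((M*(11 + z)/(M + z))*z + 0) = 2 + (M*z*(11 + z)/(M + z) + 0) = 2 + M*z*(11 + z)/(M + z))
-87*(-82 + a(2, 1)) = -87*(-82 + (2*2 + 2*1 + 2*1**2 + 11*2*1)/(2 + 1)) = -87*(-82 + (4 + 2 + 2*1 + 22)/3) = -87*(-82 + (4 + 2 + 2 + 22)/3) = -87*(-82 + (1/3)*30) = -87*(-82 + 10) = -87*(-72) = 6264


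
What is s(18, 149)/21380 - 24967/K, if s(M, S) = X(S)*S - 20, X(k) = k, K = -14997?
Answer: 866442917/320635860 ≈ 2.7023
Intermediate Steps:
s(M, S) = -20 + S**2 (s(M, S) = S*S - 20 = S**2 - 20 = -20 + S**2)
s(18, 149)/21380 - 24967/K = (-20 + 149**2)/21380 - 24967/(-14997) = (-20 + 22201)*(1/21380) - 24967*(-1/14997) = 22181*(1/21380) + 24967/14997 = 22181/21380 + 24967/14997 = 866442917/320635860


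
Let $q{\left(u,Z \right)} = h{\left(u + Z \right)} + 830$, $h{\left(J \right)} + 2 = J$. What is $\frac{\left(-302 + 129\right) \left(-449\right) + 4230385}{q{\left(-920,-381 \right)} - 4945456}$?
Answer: $- \frac{4308062}{4945929} \approx -0.87103$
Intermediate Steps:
$h{\left(J \right)} = -2 + J$
$q{\left(u,Z \right)} = 828 + Z + u$ ($q{\left(u,Z \right)} = \left(-2 + \left(u + Z\right)\right) + 830 = \left(-2 + \left(Z + u\right)\right) + 830 = \left(-2 + Z + u\right) + 830 = 828 + Z + u$)
$\frac{\left(-302 + 129\right) \left(-449\right) + 4230385}{q{\left(-920,-381 \right)} - 4945456} = \frac{\left(-302 + 129\right) \left(-449\right) + 4230385}{\left(828 - 381 - 920\right) - 4945456} = \frac{\left(-173\right) \left(-449\right) + 4230385}{-473 - 4945456} = \frac{77677 + 4230385}{-4945929} = 4308062 \left(- \frac{1}{4945929}\right) = - \frac{4308062}{4945929}$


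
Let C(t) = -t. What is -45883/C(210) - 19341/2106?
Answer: 857111/4095 ≈ 209.31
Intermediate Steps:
-45883/C(210) - 19341/2106 = -45883/((-1*210)) - 19341/2106 = -45883/(-210) - 19341*1/2106 = -45883*(-1/210) - 2149/234 = 45883/210 - 2149/234 = 857111/4095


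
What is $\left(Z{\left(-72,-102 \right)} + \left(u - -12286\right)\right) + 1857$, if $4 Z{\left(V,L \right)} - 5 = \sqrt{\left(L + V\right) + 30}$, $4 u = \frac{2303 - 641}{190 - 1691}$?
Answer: $\frac{84920415}{6004} + 3 i \approx 14144.0 + 3.0 i$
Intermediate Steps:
$u = - \frac{831}{3002}$ ($u = \frac{\left(2303 - 641\right) \frac{1}{190 - 1691}}{4} = \frac{1662 \frac{1}{-1501}}{4} = \frac{1662 \left(- \frac{1}{1501}\right)}{4} = \frac{1}{4} \left(- \frac{1662}{1501}\right) = - \frac{831}{3002} \approx -0.27682$)
$Z{\left(V,L \right)} = \frac{5}{4} + \frac{\sqrt{30 + L + V}}{4}$ ($Z{\left(V,L \right)} = \frac{5}{4} + \frac{\sqrt{\left(L + V\right) + 30}}{4} = \frac{5}{4} + \frac{\sqrt{30 + L + V}}{4}$)
$\left(Z{\left(-72,-102 \right)} + \left(u - -12286\right)\right) + 1857 = \left(\left(\frac{5}{4} + \frac{\sqrt{30 - 102 - 72}}{4}\right) - - \frac{36881741}{3002}\right) + 1857 = \left(\left(\frac{5}{4} + \frac{\sqrt{-144}}{4}\right) + \left(- \frac{831}{3002} + 12286\right)\right) + 1857 = \left(\left(\frac{5}{4} + \frac{12 i}{4}\right) + \frac{36881741}{3002}\right) + 1857 = \left(\left(\frac{5}{4} + 3 i\right) + \frac{36881741}{3002}\right) + 1857 = \left(\frac{73770987}{6004} + 3 i\right) + 1857 = \frac{84920415}{6004} + 3 i$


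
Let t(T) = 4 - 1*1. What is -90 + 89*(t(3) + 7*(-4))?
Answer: -2315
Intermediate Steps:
t(T) = 3 (t(T) = 4 - 1 = 3)
-90 + 89*(t(3) + 7*(-4)) = -90 + 89*(3 + 7*(-4)) = -90 + 89*(3 - 28) = -90 + 89*(-25) = -90 - 2225 = -2315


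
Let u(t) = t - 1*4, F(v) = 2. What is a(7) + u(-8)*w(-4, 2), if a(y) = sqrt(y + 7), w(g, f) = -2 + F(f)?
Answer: sqrt(14) ≈ 3.7417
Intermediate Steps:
w(g, f) = 0 (w(g, f) = -2 + 2 = 0)
a(y) = sqrt(7 + y)
u(t) = -4 + t (u(t) = t - 4 = -4 + t)
a(7) + u(-8)*w(-4, 2) = sqrt(7 + 7) + (-4 - 8)*0 = sqrt(14) - 12*0 = sqrt(14) + 0 = sqrt(14)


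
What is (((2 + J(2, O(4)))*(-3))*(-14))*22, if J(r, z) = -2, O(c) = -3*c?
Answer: 0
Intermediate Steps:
(((2 + J(2, O(4)))*(-3))*(-14))*22 = (((2 - 2)*(-3))*(-14))*22 = ((0*(-3))*(-14))*22 = (0*(-14))*22 = 0*22 = 0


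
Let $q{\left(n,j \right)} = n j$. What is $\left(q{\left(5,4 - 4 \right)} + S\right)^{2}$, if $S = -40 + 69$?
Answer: $841$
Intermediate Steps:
$q{\left(n,j \right)} = j n$
$S = 29$
$\left(q{\left(5,4 - 4 \right)} + S\right)^{2} = \left(\left(4 - 4\right) 5 + 29\right)^{2} = \left(0 \cdot 5 + 29\right)^{2} = \left(0 + 29\right)^{2} = 29^{2} = 841$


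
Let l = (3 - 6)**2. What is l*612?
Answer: 5508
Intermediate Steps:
l = 9 (l = (-3)**2 = 9)
l*612 = 9*612 = 5508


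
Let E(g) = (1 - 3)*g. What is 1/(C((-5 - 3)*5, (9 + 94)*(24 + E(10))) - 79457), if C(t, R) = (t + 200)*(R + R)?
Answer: 1/52383 ≈ 1.9090e-5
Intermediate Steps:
E(g) = -2*g
C(t, R) = 2*R*(200 + t) (C(t, R) = (200 + t)*(2*R) = 2*R*(200 + t))
1/(C((-5 - 3)*5, (9 + 94)*(24 + E(10))) - 79457) = 1/(2*((9 + 94)*(24 - 2*10))*(200 + (-5 - 3)*5) - 79457) = 1/(2*(103*(24 - 20))*(200 - 8*5) - 79457) = 1/(2*(103*4)*(200 - 40) - 79457) = 1/(2*412*160 - 79457) = 1/(131840 - 79457) = 1/52383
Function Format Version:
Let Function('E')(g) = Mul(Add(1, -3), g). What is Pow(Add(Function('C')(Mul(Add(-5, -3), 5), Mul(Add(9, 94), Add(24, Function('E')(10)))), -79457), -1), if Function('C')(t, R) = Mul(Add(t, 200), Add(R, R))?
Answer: Rational(1, 52383) ≈ 1.9090e-5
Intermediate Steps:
Function('E')(g) = Mul(-2, g)
Function('C')(t, R) = Mul(2, R, Add(200, t)) (Function('C')(t, R) = Mul(Add(200, t), Mul(2, R)) = Mul(2, R, Add(200, t)))
Pow(Add(Function('C')(Mul(Add(-5, -3), 5), Mul(Add(9, 94), Add(24, Function('E')(10)))), -79457), -1) = Pow(Add(Mul(2, Mul(Add(9, 94), Add(24, Mul(-2, 10))), Add(200, Mul(Add(-5, -3), 5))), -79457), -1) = Pow(Add(Mul(2, Mul(103, Add(24, -20)), Add(200, Mul(-8, 5))), -79457), -1) = Pow(Add(Mul(2, Mul(103, 4), Add(200, -40)), -79457), -1) = Pow(Add(Mul(2, 412, 160), -79457), -1) = Pow(Add(131840, -79457), -1) = Pow(52383, -1) = Rational(1, 52383)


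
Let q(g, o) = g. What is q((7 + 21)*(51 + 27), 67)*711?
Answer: 1552824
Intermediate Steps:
q((7 + 21)*(51 + 27), 67)*711 = ((7 + 21)*(51 + 27))*711 = (28*78)*711 = 2184*711 = 1552824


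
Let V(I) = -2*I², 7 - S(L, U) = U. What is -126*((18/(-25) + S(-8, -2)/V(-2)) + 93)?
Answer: -1148553/100 ≈ -11486.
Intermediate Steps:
S(L, U) = 7 - U
-126*((18/(-25) + S(-8, -2)/V(-2)) + 93) = -126*((18/(-25) + (7 - 1*(-2))/((-2*(-2)²))) + 93) = -126*((18*(-1/25) + (7 + 2)/((-2*4))) + 93) = -126*((-18/25 + 9/(-8)) + 93) = -126*((-18/25 + 9*(-⅛)) + 93) = -126*((-18/25 - 9/8) + 93) = -126*(-369/200 + 93) = -126*18231/200 = -1148553/100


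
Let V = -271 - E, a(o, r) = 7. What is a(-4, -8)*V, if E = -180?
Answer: -637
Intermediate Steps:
V = -91 (V = -271 - 1*(-180) = -271 + 180 = -91)
a(-4, -8)*V = 7*(-91) = -637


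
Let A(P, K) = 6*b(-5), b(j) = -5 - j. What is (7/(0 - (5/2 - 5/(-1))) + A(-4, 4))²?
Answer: 196/225 ≈ 0.87111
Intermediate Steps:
A(P, K) = 0 (A(P, K) = 6*(-5 - 1*(-5)) = 6*(-5 + 5) = 6*0 = 0)
(7/(0 - (5/2 - 5/(-1))) + A(-4, 4))² = (7/(0 - (5/2 - 5/(-1))) + 0)² = (7/(0 - (5*(½) - 5*(-1))) + 0)² = (7/(0 - (5/2 + 5)) + 0)² = (7/(0 - 1*15/2) + 0)² = (7/(0 - 15/2) + 0)² = (7/(-15/2) + 0)² = (7*(-2/15) + 0)² = (-14/15 + 0)² = (-14/15)² = 196/225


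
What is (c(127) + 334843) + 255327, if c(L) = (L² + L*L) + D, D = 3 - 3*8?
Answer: 622407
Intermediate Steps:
D = -21 (D = 3 - 24 = -21)
c(L) = -21 + 2*L² (c(L) = (L² + L*L) - 21 = (L² + L²) - 21 = 2*L² - 21 = -21 + 2*L²)
(c(127) + 334843) + 255327 = ((-21 + 2*127²) + 334843) + 255327 = ((-21 + 2*16129) + 334843) + 255327 = ((-21 + 32258) + 334843) + 255327 = (32237 + 334843) + 255327 = 367080 + 255327 = 622407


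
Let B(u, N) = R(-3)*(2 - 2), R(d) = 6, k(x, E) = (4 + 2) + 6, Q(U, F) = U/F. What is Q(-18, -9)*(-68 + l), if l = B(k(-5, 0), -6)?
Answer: -136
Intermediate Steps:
k(x, E) = 12 (k(x, E) = 6 + 6 = 12)
B(u, N) = 0 (B(u, N) = 6*(2 - 2) = 6*0 = 0)
l = 0
Q(-18, -9)*(-68 + l) = (-18/(-9))*(-68 + 0) = -18*(-1/9)*(-68) = 2*(-68) = -136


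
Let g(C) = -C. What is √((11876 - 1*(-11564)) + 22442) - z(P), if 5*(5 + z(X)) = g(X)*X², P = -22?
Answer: -10623/5 + 3*√5098 ≈ -1910.4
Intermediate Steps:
z(X) = -5 - X³/5 (z(X) = -5 + ((-X)*X²)/5 = -5 + (-X³)/5 = -5 - X³/5)
√((11876 - 1*(-11564)) + 22442) - z(P) = √((11876 - 1*(-11564)) + 22442) - (-5 - ⅕*(-22)³) = √((11876 + 11564) + 22442) - (-5 - ⅕*(-10648)) = √(23440 + 22442) - (-5 + 10648/5) = √45882 - 1*10623/5 = 3*√5098 - 10623/5 = -10623/5 + 3*√5098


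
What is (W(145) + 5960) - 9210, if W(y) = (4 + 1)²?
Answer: -3225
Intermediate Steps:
W(y) = 25 (W(y) = 5² = 25)
(W(145) + 5960) - 9210 = (25 + 5960) - 9210 = 5985 - 9210 = -3225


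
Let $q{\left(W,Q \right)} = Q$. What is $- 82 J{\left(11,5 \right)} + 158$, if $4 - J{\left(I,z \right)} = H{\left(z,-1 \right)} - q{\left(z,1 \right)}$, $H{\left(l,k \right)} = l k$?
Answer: $-662$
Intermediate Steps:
$H{\left(l,k \right)} = k l$
$J{\left(I,z \right)} = 5 + z$ ($J{\left(I,z \right)} = 4 - \left(- z - 1\right) = 4 - \left(-1 - z\right) = 4 + \left(1 + z\right) = 5 + z$)
$- 82 J{\left(11,5 \right)} + 158 = - 82 \left(5 + 5\right) + 158 = \left(-82\right) 10 + 158 = -820 + 158 = -662$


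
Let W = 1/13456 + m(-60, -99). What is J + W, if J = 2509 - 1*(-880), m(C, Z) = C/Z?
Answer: 1505147825/444048 ≈ 3389.6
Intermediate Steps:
W = 269153/444048 (W = 1/13456 - 60/(-99) = 1/13456 - 60*(-1/99) = 1/13456 + 20/33 = 269153/444048 ≈ 0.60613)
J = 3389 (J = 2509 + 880 = 3389)
J + W = 3389 + 269153/444048 = 1505147825/444048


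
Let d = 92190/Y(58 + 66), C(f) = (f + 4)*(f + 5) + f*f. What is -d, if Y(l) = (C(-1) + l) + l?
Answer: -30730/87 ≈ -353.22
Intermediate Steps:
C(f) = f² + (4 + f)*(5 + f) (C(f) = (4 + f)*(5 + f) + f² = f² + (4 + f)*(5 + f))
Y(l) = 13 + 2*l (Y(l) = ((20 + 2*(-1)² + 9*(-1)) + l) + l = ((20 + 2*1 - 9) + l) + l = ((20 + 2 - 9) + l) + l = (13 + l) + l = 13 + 2*l)
d = 30730/87 (d = 92190/(13 + 2*(58 + 66)) = 92190/(13 + 2*124) = 92190/(13 + 248) = 92190/261 = 92190*(1/261) = 30730/87 ≈ 353.22)
-d = -1*30730/87 = -30730/87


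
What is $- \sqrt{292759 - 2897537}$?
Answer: $- i \sqrt{2604778} \approx - 1613.9 i$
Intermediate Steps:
$- \sqrt{292759 - 2897537} = - \sqrt{-2604778} = - i \sqrt{2604778}$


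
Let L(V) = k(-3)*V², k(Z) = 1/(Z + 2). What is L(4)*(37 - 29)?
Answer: -128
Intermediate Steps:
k(Z) = 1/(2 + Z)
L(V) = -V² (L(V) = V²/(2 - 3) = V²/(-1) = -V²)
L(4)*(37 - 29) = (-1*4²)*(37 - 29) = -1*16*8 = -16*8 = -128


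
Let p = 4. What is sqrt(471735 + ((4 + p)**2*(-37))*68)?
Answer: sqrt(310711) ≈ 557.41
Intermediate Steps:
sqrt(471735 + ((4 + p)**2*(-37))*68) = sqrt(471735 + ((4 + 4)**2*(-37))*68) = sqrt(471735 + (8**2*(-37))*68) = sqrt(471735 + (64*(-37))*68) = sqrt(471735 - 2368*68) = sqrt(471735 - 161024) = sqrt(310711)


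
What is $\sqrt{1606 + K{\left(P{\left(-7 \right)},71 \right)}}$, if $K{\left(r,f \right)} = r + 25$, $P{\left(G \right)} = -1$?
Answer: $\sqrt{1630} \approx 40.373$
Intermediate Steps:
$K{\left(r,f \right)} = 25 + r$
$\sqrt{1606 + K{\left(P{\left(-7 \right)},71 \right)}} = \sqrt{1606 + \left(25 - 1\right)} = \sqrt{1606 + 24} = \sqrt{1630}$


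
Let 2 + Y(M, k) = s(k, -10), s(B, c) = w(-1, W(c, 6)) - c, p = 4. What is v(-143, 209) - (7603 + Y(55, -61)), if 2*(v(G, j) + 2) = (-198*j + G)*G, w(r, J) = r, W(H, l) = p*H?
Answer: 5922851/2 ≈ 2.9614e+6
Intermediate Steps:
W(H, l) = 4*H
v(G, j) = -2 + G*(G - 198*j)/2 (v(G, j) = -2 + ((-198*j + G)*G)/2 = -2 + ((G - 198*j)*G)/2 = -2 + (G*(G - 198*j))/2 = -2 + G*(G - 198*j)/2)
s(B, c) = -1 - c
Y(M, k) = 7 (Y(M, k) = -2 + (-1 - 1*(-10)) = -2 + (-1 + 10) = -2 + 9 = 7)
v(-143, 209) - (7603 + Y(55, -61)) = (-2 + (½)*(-143)² - 99*(-143)*209) - (7603 + 7) = (-2 + (½)*20449 + 2958813) - 1*7610 = (-2 + 20449/2 + 2958813) - 7610 = 5938071/2 - 7610 = 5922851/2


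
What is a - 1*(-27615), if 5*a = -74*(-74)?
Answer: 143551/5 ≈ 28710.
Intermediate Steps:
a = 5476/5 (a = (-74*(-74))/5 = (1/5)*5476 = 5476/5 ≈ 1095.2)
a - 1*(-27615) = 5476/5 - 1*(-27615) = 5476/5 + 27615 = 143551/5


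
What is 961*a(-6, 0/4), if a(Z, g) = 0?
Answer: 0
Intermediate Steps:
961*a(-6, 0/4) = 961*0 = 0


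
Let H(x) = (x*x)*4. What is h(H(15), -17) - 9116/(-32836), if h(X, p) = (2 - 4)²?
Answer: 35115/8209 ≈ 4.2776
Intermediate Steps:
H(x) = 4*x² (H(x) = x²*4 = 4*x²)
h(X, p) = 4 (h(X, p) = (-2)² = 4)
h(H(15), -17) - 9116/(-32836) = 4 - 9116/(-32836) = 4 - 9116*(-1/32836) = 4 + 2279/8209 = 35115/8209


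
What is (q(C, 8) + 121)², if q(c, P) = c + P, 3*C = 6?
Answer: 17161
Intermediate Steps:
C = 2 (C = (⅓)*6 = 2)
q(c, P) = P + c
(q(C, 8) + 121)² = ((8 + 2) + 121)² = (10 + 121)² = 131² = 17161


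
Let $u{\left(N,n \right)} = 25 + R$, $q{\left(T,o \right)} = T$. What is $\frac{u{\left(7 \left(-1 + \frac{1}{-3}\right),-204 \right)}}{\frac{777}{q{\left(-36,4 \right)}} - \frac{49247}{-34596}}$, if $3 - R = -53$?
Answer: $- \frac{1401138}{348725} \approx -4.0179$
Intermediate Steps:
$R = 56$ ($R = 3 - -53 = 3 + 53 = 56$)
$u{\left(N,n \right)} = 81$ ($u{\left(N,n \right)} = 25 + 56 = 81$)
$\frac{u{\left(7 \left(-1 + \frac{1}{-3}\right),-204 \right)}}{\frac{777}{q{\left(-36,4 \right)}} - \frac{49247}{-34596}} = \frac{81}{\frac{777}{-36} - \frac{49247}{-34596}} = \frac{81}{777 \left(- \frac{1}{36}\right) - - \frac{49247}{34596}} = \frac{81}{- \frac{259}{12} + \frac{49247}{34596}} = \frac{81}{- \frac{348725}{17298}} = 81 \left(- \frac{17298}{348725}\right) = - \frac{1401138}{348725}$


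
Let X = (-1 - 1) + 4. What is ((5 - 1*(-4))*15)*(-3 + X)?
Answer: -135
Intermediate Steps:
X = 2 (X = -2 + 4 = 2)
((5 - 1*(-4))*15)*(-3 + X) = ((5 - 1*(-4))*15)*(-3 + 2) = ((5 + 4)*15)*(-1) = (9*15)*(-1) = 135*(-1) = -135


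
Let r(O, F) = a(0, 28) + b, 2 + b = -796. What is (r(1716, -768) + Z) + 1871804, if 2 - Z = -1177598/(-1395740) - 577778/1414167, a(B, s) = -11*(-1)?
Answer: 1846517060890168937/986904724290 ≈ 1.8710e+6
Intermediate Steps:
b = -798 (b = -2 - 796 = -798)
a(B, s) = 11
r(O, F) = -787 (r(O, F) = 11 - 798 = -787)
Z = 1544363266007/986904724290 (Z = 2 - (-1177598/(-1395740) - 577778/1414167) = 2 - (-1177598*(-1/1395740) - 577778*1/1414167) = 2 - (588799/697870 - 577778/1414167) = 2 - 1*429446182573/986904724290 = 2 - 429446182573/986904724290 = 1544363266007/986904724290 ≈ 1.5649)
(r(1716, -768) + Z) + 1871804 = (-787 + 1544363266007/986904724290) + 1871804 = -775149654750223/986904724290 + 1871804 = 1846517060890168937/986904724290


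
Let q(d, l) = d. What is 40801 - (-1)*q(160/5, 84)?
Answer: 40833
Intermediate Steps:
40801 - (-1)*q(160/5, 84) = 40801 - (-1)*160/5 = 40801 - (-1)*160*(⅕) = 40801 - (-1)*32 = 40801 - 1*(-32) = 40801 + 32 = 40833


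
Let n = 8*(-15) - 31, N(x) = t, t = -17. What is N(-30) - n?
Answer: 134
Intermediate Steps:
N(x) = -17
n = -151 (n = -120 - 31 = -151)
N(-30) - n = -17 - 1*(-151) = -17 + 151 = 134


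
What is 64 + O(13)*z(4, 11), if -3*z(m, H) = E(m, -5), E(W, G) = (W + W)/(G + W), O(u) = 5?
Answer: 232/3 ≈ 77.333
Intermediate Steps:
E(W, G) = 2*W/(G + W) (E(W, G) = (2*W)/(G + W) = 2*W/(G + W))
z(m, H) = -2*m/(3*(-5 + m))
64 + O(13)*z(4, 11) = 64 + 5*(-2*4/(-15 + 3*4)) = 64 + 5*(-2*4/(-15 + 12)) = 64 + 5*(-2*4/(-3)) = 64 + 5*(-2*4*(-⅓)) = 64 + 5*(8/3) = 64 + 40/3 = 232/3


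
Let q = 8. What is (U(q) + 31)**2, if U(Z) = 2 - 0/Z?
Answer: 1089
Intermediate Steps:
U(Z) = 2 (U(Z) = 2 - 1*0 = 2 + 0 = 2)
(U(q) + 31)**2 = (2 + 31)**2 = 33**2 = 1089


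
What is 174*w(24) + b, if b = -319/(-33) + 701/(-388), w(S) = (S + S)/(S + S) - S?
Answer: -4649179/1164 ≈ -3994.1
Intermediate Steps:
w(S) = 1 - S (w(S) = (2*S)/((2*S)) - S = (2*S)*(1/(2*S)) - S = 1 - S)
b = 9149/1164 (b = -319*(-1/33) + 701*(-1/388) = 29/3 - 701/388 = 9149/1164 ≈ 7.8600)
174*w(24) + b = 174*(1 - 1*24) + 9149/1164 = 174*(1 - 24) + 9149/1164 = 174*(-23) + 9149/1164 = -4002 + 9149/1164 = -4649179/1164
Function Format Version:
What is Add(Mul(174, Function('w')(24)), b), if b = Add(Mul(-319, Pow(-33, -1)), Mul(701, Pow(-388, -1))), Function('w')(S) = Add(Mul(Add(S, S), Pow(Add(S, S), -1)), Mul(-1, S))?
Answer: Rational(-4649179, 1164) ≈ -3994.1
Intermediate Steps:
Function('w')(S) = Add(1, Mul(-1, S)) (Function('w')(S) = Add(Mul(Mul(2, S), Pow(Mul(2, S), -1)), Mul(-1, S)) = Add(Mul(Mul(2, S), Mul(Rational(1, 2), Pow(S, -1))), Mul(-1, S)) = Add(1, Mul(-1, S)))
b = Rational(9149, 1164) (b = Add(Mul(-319, Rational(-1, 33)), Mul(701, Rational(-1, 388))) = Add(Rational(29, 3), Rational(-701, 388)) = Rational(9149, 1164) ≈ 7.8600)
Add(Mul(174, Function('w')(24)), b) = Add(Mul(174, Add(1, Mul(-1, 24))), Rational(9149, 1164)) = Add(Mul(174, Add(1, -24)), Rational(9149, 1164)) = Add(Mul(174, -23), Rational(9149, 1164)) = Add(-4002, Rational(9149, 1164)) = Rational(-4649179, 1164)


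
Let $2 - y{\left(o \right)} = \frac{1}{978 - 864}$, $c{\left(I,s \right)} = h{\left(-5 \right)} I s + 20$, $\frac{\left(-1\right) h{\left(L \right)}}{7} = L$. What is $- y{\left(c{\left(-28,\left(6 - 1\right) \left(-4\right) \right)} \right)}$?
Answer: $- \frac{227}{114} \approx -1.9912$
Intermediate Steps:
$h{\left(L \right)} = - 7 L$
$c{\left(I,s \right)} = 20 + 35 I s$ ($c{\left(I,s \right)} = \left(-7\right) \left(-5\right) I s + 20 = 35 I s + 20 = 20 + 35 I s$)
$y{\left(o \right)} = \frac{227}{114}$ ($y{\left(o \right)} = 2 - \frac{1}{978 - 864} = 2 - \frac{1}{114} = \frac{227}{114}$)
$- y{\left(c{\left(-28,\left(6 - 1\right) \left(-4\right) \right)} \right)} = \left(-1\right) \frac{227}{114} = - \frac{227}{114}$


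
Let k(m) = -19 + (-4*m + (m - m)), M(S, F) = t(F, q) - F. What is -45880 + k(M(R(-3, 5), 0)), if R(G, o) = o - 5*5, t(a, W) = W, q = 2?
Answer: -45907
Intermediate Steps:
R(G, o) = -25 + o (R(G, o) = o - 25 = -25 + o)
M(S, F) = 2 - F
k(m) = -19 - 4*m (k(m) = -19 + (-4*m + 0) = -19 - 4*m)
-45880 + k(M(R(-3, 5), 0)) = -45880 + (-19 - 4*(2 - 1*0)) = -45880 + (-19 - 4*(2 + 0)) = -45880 + (-19 - 4*2) = -45880 + (-19 - 8) = -45880 - 27 = -45907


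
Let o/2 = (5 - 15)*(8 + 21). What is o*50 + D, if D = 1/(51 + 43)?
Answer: -2725999/94 ≈ -29000.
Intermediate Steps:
D = 1/94 ≈ 0.010638
o = -580 (o = 2*((5 - 15)*(8 + 21)) = 2*(-10*29) = 2*(-290) = -580)
o*50 + D = -580*50 + 1/94 = -29000 + 1/94 = -2725999/94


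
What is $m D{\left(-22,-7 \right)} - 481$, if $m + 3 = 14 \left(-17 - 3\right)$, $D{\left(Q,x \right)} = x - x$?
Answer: $-481$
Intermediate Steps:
$D{\left(Q,x \right)} = 0$
$m = -283$ ($m = -3 + 14 \left(-17 - 3\right) = -3 + 14 \left(-20\right) = -3 - 280 = -283$)
$m D{\left(-22,-7 \right)} - 481 = \left(-283\right) 0 - 481 = 0 - 481 = -481$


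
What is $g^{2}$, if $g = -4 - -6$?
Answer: $4$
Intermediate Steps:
$g = 2$ ($g = -4 + 6 = 2$)
$g^{2} = 2^{2} = 4$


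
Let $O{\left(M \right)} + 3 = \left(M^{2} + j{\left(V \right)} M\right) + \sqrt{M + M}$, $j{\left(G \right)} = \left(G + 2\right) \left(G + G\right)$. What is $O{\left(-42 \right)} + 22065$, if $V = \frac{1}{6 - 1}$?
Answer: $\frac{594726}{25} + 2 i \sqrt{21} \approx 23789.0 + 9.1651 i$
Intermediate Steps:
$V = \frac{1}{5} \approx 0.2$
$j{\left(G \right)} = 2 G \left(2 + G\right)$ ($j{\left(G \right)} = \left(2 + G\right) 2 G = 2 G \left(2 + G\right)$)
$O{\left(M \right)} = -3 + M^{2} + \frac{22 M}{25} + \sqrt{2} \sqrt{M}$ ($O{\left(M \right)} = -3 + \left(\left(M^{2} + 2 \cdot \frac{1}{5} \left(2 + \frac{1}{5}\right) M\right) + \sqrt{M + M}\right) = -3 + \left(\left(M^{2} + 2 \cdot \frac{1}{5} \cdot \frac{11}{5} M\right) + \sqrt{2 M}\right) = -3 + \left(\left(M^{2} + \frac{22 M}{25}\right) + \sqrt{2} \sqrt{M}\right) = -3 + \left(M^{2} + \frac{22 M}{25} + \sqrt{2} \sqrt{M}\right) = -3 + M^{2} + \frac{22 M}{25} + \sqrt{2} \sqrt{M}$)
$O{\left(-42 \right)} + 22065 = \left(-3 + \left(-42\right)^{2} + \frac{22}{25} \left(-42\right) + \sqrt{2} \sqrt{-42}\right) + 22065 = \left(-3 + 1764 - \frac{924}{25} + \sqrt{2} i \sqrt{42}\right) + 22065 = \left(-3 + 1764 - \frac{924}{25} + 2 i \sqrt{21}\right) + 22065 = \left(\frac{43101}{25} + 2 i \sqrt{21}\right) + 22065 = \frac{594726}{25} + 2 i \sqrt{21}$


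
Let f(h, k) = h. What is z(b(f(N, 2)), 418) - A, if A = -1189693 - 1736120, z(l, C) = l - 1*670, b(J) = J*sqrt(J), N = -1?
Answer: 2925143 - I ≈ 2.9251e+6 - 1.0*I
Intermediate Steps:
b(J) = J**(3/2)
z(l, C) = -670 + l (z(l, C) = l - 670 = -670 + l)
A = -2925813
z(b(f(N, 2)), 418) - A = (-670 + (-1)**(3/2)) - 1*(-2925813) = (-670 - I) + 2925813 = 2925143 - I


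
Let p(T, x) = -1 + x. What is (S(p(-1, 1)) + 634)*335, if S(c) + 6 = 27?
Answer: 219425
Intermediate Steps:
S(c) = 21 (S(c) = -6 + 27 = 21)
(S(p(-1, 1)) + 634)*335 = (21 + 634)*335 = 655*335 = 219425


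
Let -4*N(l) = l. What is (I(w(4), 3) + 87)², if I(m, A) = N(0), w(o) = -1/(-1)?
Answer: 7569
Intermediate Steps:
w(o) = 1 (w(o) = -1*(-1) = 1)
N(l) = -l/4
I(m, A) = 0 (I(m, A) = -¼*0 = 0)
(I(w(4), 3) + 87)² = (0 + 87)² = 87² = 7569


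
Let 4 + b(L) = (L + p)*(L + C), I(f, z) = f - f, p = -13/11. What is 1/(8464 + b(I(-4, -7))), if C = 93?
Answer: 11/91851 ≈ 0.00011976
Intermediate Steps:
p = -13/11 (p = -13*1/11 = -13/11 ≈ -1.1818)
I(f, z) = 0
b(L) = -4 + (93 + L)*(-13/11 + L) (b(L) = -4 + (L - 13/11)*(L + 93) = -4 + (-13/11 + L)*(93 + L) = -4 + (93 + L)*(-13/11 + L))
1/(8464 + b(I(-4, -7))) = 1/(8464 + (-1253/11 + 0² + (1010/11)*0)) = 1/(8464 + (-1253/11 + 0 + 0)) = 1/(8464 - 1253/11) = 1/(91851/11) = 11/91851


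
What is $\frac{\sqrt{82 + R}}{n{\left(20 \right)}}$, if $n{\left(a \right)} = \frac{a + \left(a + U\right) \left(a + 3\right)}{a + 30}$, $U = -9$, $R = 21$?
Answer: $\frac{50 \sqrt{103}}{273} \approx 1.8588$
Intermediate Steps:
$n{\left(a \right)} = \frac{a + \left(-9 + a\right) \left(3 + a\right)}{30 + a}$ ($n{\left(a \right)} = \frac{a + \left(a - 9\right) \left(a + 3\right)}{a + 30} = \frac{a + \left(-9 + a\right) \left(3 + a\right)}{30 + a}$)
$\frac{\sqrt{82 + R}}{n{\left(20 \right)}} = \frac{\sqrt{82 + 21}}{\frac{1}{30 + 20} \left(-27 + 20^{2} - 100\right)} = \frac{\sqrt{103}}{\frac{1}{50} \left(-27 + 400 - 100\right)} = \frac{\sqrt{103}}{\frac{1}{50} \cdot 273} = \frac{\sqrt{103}}{\frac{273}{50}} = \sqrt{103} \cdot \frac{50}{273} = \frac{50 \sqrt{103}}{273}$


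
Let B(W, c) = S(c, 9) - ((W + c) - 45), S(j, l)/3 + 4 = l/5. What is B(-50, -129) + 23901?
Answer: 120592/5 ≈ 24118.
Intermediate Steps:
S(j, l) = -12 + 3*l/5 (S(j, l) = -12 + 3*(l/5) = -12 + 3*l/5)
B(W, c) = 192/5 - W - c (B(W, c) = (-12 + (⅗)*9) - ((W + c) - 45) = (-12 + 27/5) - (-45 + W + c) = -33/5 + (45 - W - c) = 192/5 - W - c)
B(-50, -129) + 23901 = (192/5 - 1*(-50) - 1*(-129)) + 23901 = (192/5 + 50 + 129) + 23901 = 1087/5 + 23901 = 120592/5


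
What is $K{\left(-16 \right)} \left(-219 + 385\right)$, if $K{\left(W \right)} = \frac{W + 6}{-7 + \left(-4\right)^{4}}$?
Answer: $- \frac{20}{3} \approx -6.6667$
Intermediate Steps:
$K{\left(W \right)} = \frac{2}{83} + \frac{W}{249}$ ($K{\left(W \right)} = \frac{6 + W}{-7 + 256} = \frac{6 + W}{249} = \left(6 + W\right) \frac{1}{249} = \frac{2}{83} + \frac{W}{249}$)
$K{\left(-16 \right)} \left(-219 + 385\right) = \left(\frac{2}{83} + \frac{1}{249} \left(-16\right)\right) \left(-219 + 385\right) = \left(\frac{2}{83} - \frac{16}{249}\right) 166 = \left(- \frac{10}{249}\right) 166 = - \frac{20}{3}$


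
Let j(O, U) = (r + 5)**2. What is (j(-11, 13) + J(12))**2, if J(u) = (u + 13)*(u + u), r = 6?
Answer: 519841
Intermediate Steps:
j(O, U) = 121 (j(O, U) = (6 + 5)**2 = 11**2 = 121)
J(u) = 2*u*(13 + u) (J(u) = (13 + u)*(2*u) = 2*u*(13 + u))
(j(-11, 13) + J(12))**2 = (121 + 2*12*(13 + 12))**2 = (121 + 2*12*25)**2 = (121 + 600)**2 = 721**2 = 519841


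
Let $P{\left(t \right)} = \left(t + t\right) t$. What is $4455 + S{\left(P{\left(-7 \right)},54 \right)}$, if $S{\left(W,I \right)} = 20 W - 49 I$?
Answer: $3769$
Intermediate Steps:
$P{\left(t \right)} = 2 t^{2}$ ($P{\left(t \right)} = 2 t t = 2 t^{2}$)
$S{\left(W,I \right)} = - 49 I + 20 W$
$4455 + S{\left(P{\left(-7 \right)},54 \right)} = 4455 + \left(\left(-49\right) 54 + 20 \cdot 2 \left(-7\right)^{2}\right) = 4455 - \left(2646 - 20 \cdot 2 \cdot 49\right) = 4455 + \left(-2646 + 20 \cdot 98\right) = 4455 + \left(-2646 + 1960\right) = 4455 - 686 = 3769$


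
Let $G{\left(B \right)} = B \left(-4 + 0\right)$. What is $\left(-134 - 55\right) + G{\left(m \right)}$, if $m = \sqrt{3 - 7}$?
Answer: $-189 - 8 i \approx -189.0 - 8.0 i$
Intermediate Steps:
$m = 2 i$ ($m = \sqrt{-4} = 2 i \approx 2.0 i$)
$G{\left(B \right)} = - 4 B$ ($G{\left(B \right)} = B \left(-4\right) = - 4 B$)
$\left(-134 - 55\right) + G{\left(m \right)} = \left(-134 - 55\right) - 4 \cdot 2 i = -189 - 8 i$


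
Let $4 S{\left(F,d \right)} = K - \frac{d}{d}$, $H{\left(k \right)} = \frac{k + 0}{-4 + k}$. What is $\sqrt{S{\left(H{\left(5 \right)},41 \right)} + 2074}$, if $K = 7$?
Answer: $\frac{\sqrt{8302}}{2} \approx 45.558$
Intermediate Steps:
$H{\left(k \right)} = \frac{k}{-4 + k}$
$S{\left(F,d \right)} = \frac{3}{2}$ ($S{\left(F,d \right)} = \frac{7 - \frac{d}{d}}{4} = \frac{7 - 1}{4} = \frac{1}{4} \cdot 6 = \frac{3}{2}$)
$\sqrt{S{\left(H{\left(5 \right)},41 \right)} + 2074} = \sqrt{\frac{3}{2} + 2074} = \sqrt{\frac{4151}{2}} = \frac{\sqrt{8302}}{2}$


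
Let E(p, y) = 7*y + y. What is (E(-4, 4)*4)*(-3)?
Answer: -384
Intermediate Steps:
E(p, y) = 8*y
(E(-4, 4)*4)*(-3) = ((8*4)*4)*(-3) = (32*4)*(-3) = 128*(-3) = -384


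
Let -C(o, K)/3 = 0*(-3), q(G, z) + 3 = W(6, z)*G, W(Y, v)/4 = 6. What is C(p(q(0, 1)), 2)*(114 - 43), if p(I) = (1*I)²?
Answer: 0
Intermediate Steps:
W(Y, v) = 24 (W(Y, v) = 4*6 = 24)
q(G, z) = -3 + 24*G
p(I) = I²
C(o, K) = 0 (C(o, K) = -0*(-3) = -3*0 = 0)
C(p(q(0, 1)), 2)*(114 - 43) = 0*(114 - 43) = 0*71 = 0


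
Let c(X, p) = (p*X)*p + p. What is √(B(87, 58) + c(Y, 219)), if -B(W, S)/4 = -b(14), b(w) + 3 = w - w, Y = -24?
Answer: 3*I*√127873 ≈ 1072.8*I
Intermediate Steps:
b(w) = -3 (b(w) = -3 + (w - w) = -3 + 0 = -3)
c(X, p) = p + X*p² (c(X, p) = (X*p)*p + p = X*p² + p = p + X*p²)
B(W, S) = -12 (B(W, S) = -(-4)*(-3) = -4*3 = -12)
√(B(87, 58) + c(Y, 219)) = √(-12 + 219*(1 - 24*219)) = √(-12 + 219*(1 - 5256)) = √(-12 + 219*(-5255)) = √(-12 - 1150845) = √(-1150857) = 3*I*√127873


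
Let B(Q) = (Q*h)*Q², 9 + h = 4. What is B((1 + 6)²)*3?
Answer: -1764735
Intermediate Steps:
h = -5 (h = -9 + 4 = -5)
B(Q) = -5*Q³ (B(Q) = (Q*(-5))*Q² = (-5*Q)*Q² = -5*Q³)
B((1 + 6)²)*3 = -5*(1 + 6)⁶*3 = -5*(7²)³*3 = -5*49³*3 = -5*117649*3 = -588245*3 = -1764735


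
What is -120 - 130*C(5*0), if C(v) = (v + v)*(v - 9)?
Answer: -120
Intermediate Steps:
C(v) = 2*v*(-9 + v) (C(v) = (2*v)*(-9 + v) = 2*v*(-9 + v))
-120 - 130*C(5*0) = -120 - 260*5*0*(-9 + 5*0) = -120 - 260*0*(-9 + 0) = -120 - 260*0*(-9) = -120 - 130*0 = -120 + 0 = -120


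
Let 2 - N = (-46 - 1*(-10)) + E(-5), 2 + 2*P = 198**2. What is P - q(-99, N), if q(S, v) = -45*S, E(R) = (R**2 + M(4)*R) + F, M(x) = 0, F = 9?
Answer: 15146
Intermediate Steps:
P = 19601 (P = -1 + (1/2)*198**2 = -1 + (1/2)*39204 = -1 + 19602 = 19601)
E(R) = 9 + R**2 (E(R) = (R**2 + 0*R) + 9 = (R**2 + 0) + 9 = R**2 + 9 = 9 + R**2)
N = 4 (N = 2 - ((-46 - 1*(-10)) + (9 + (-5)**2)) = 2 - ((-46 + 10) + (9 + 25)) = 2 - (-36 + 34) = 2 - 1*(-2) = 2 + 2 = 4)
P - q(-99, N) = 19601 - (-45)*(-99) = 19601 - 1*4455 = 19601 - 4455 = 15146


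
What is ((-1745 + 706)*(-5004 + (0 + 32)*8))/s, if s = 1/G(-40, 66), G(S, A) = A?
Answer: 325589352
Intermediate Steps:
s = 1/66 ≈ 0.015152
((-1745 + 706)*(-5004 + (0 + 32)*8))/s = ((-1745 + 706)*(-5004 + (0 + 32)*8))/(1/66) = -1039*(-5004 + 32*8)*66 = -1039*(-5004 + 256)*66 = -1039*(-4748)*66 = 4933172*66 = 325589352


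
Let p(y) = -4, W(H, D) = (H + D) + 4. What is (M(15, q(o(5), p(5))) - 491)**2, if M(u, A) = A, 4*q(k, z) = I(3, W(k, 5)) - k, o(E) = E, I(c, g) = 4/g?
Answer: 189915961/784 ≈ 2.4224e+5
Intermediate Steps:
W(H, D) = 4 + D + H (W(H, D) = (D + H) + 4 = 4 + D + H)
q(k, z) = 1/(9 + k) - k/4 (q(k, z) = (4/(4 + 5 + k) - k)/4 = (4/(9 + k) - k)/4 = (-k + 4/(9 + k))/4 = 1/(9 + k) - k/4)
(M(15, q(o(5), p(5))) - 491)**2 = ((4 - 1*5*(9 + 5))/(4*(9 + 5)) - 491)**2 = ((1/4)*(4 - 1*5*14)/14 - 491)**2 = ((1/4)*(1/14)*(4 - 70) - 491)**2 = ((1/4)*(1/14)*(-66) - 491)**2 = (-33/28 - 491)**2 = (-13781/28)**2 = 189915961/784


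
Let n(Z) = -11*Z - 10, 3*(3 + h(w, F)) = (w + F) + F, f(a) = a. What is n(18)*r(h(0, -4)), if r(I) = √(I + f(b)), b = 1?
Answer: -208*I*√42/3 ≈ -449.33*I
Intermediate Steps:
h(w, F) = -3 + w/3 + 2*F/3 (h(w, F) = -3 + ((w + F) + F)/3 = -3 + ((F + w) + F)/3 = -3 + (w + 2*F)/3 = -3 + (w/3 + 2*F/3) = -3 + w/3 + 2*F/3)
n(Z) = -10 - 11*Z
r(I) = √(1 + I) (r(I) = √(I + 1) = √(1 + I))
n(18)*r(h(0, -4)) = (-10 - 11*18)*√(1 + (-3 + (⅓)*0 + (⅔)*(-4))) = (-10 - 198)*√(1 + (-3 + 0 - 8/3)) = -208*√(1 - 17/3) = -208*I*√42/3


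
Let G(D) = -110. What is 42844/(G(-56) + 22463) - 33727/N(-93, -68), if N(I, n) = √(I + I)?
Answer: 42844/22353 + 33727*I*√186/186 ≈ 1.9167 + 2473.0*I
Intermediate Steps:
N(I, n) = √2*√I (N(I, n) = √(2*I) = √2*√I)
42844/(G(-56) + 22463) - 33727/N(-93, -68) = 42844/(-110 + 22463) - 33727*(-I*√186/186) = 42844/22353 - 33727*(-I*√186/186) = 42844*(1/22353) - 33727*(-I*√186/186) = 42844/22353 - (-33727)*I*√186/186 = 42844/22353 + 33727*I*√186/186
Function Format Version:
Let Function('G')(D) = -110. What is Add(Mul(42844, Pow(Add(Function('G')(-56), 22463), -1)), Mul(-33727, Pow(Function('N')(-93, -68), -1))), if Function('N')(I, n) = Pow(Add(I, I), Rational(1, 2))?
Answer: Add(Rational(42844, 22353), Mul(Rational(33727, 186), I, Pow(186, Rational(1, 2)))) ≈ Add(1.9167, Mul(2473.0, I))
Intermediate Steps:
Function('N')(I, n) = Mul(Pow(2, Rational(1, 2)), Pow(I, Rational(1, 2))) (Function('N')(I, n) = Pow(Mul(2, I), Rational(1, 2)) = Mul(Pow(2, Rational(1, 2)), Pow(I, Rational(1, 2))))
Add(Mul(42844, Pow(Add(Function('G')(-56), 22463), -1)), Mul(-33727, Pow(Function('N')(-93, -68), -1))) = Add(Mul(42844, Pow(Add(-110, 22463), -1)), Mul(-33727, Pow(Mul(Pow(2, Rational(1, 2)), Pow(-93, Rational(1, 2))), -1))) = Add(Mul(42844, Pow(22353, -1)), Mul(-33727, Pow(Mul(Pow(2, Rational(1, 2)), Mul(I, Pow(93, Rational(1, 2)))), -1))) = Add(Mul(42844, Rational(1, 22353)), Mul(-33727, Pow(Mul(I, Pow(186, Rational(1, 2))), -1))) = Add(Rational(42844, 22353), Mul(-33727, Mul(Rational(-1, 186), I, Pow(186, Rational(1, 2))))) = Add(Rational(42844, 22353), Mul(Rational(33727, 186), I, Pow(186, Rational(1, 2))))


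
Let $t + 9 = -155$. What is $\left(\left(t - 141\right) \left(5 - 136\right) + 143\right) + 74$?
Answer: $40172$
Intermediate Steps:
$t = -164$ ($t = -9 - 155 = -164$)
$\left(\left(t - 141\right) \left(5 - 136\right) + 143\right) + 74 = \left(\left(-164 - 141\right) \left(5 - 136\right) + 143\right) + 74 = \left(\left(-305\right) \left(-131\right) + 143\right) + 74 = \left(39955 + 143\right) + 74 = 40098 + 74 = 40172$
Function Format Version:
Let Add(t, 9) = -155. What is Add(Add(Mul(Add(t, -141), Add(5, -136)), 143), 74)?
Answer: 40172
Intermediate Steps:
t = -164 (t = Add(-9, -155) = -164)
Add(Add(Mul(Add(t, -141), Add(5, -136)), 143), 74) = Add(Add(Mul(Add(-164, -141), Add(5, -136)), 143), 74) = Add(Add(Mul(-305, -131), 143), 74) = Add(Add(39955, 143), 74) = Add(40098, 74) = 40172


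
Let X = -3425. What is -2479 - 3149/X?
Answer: -8487426/3425 ≈ -2478.1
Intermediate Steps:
-2479 - 3149/X = -2479 - 3149/(-3425) = -2479 - 3149*(-1)/3425 = -2479 - 1*(-3149/3425) = -2479 + 3149/3425 = -8487426/3425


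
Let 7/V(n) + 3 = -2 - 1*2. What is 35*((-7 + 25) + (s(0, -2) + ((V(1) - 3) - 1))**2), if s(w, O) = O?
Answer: 2345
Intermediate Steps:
V(n) = -1 (V(n) = 7/(-3 + (-2 - 1*2)) = 7/(-3 + (-2 - 2)) = 7/(-3 - 4) = 7/(-7) = 7*(-1/7) = -1)
35*((-7 + 25) + (s(0, -2) + ((V(1) - 3) - 1))**2) = 35*((-7 + 25) + (-2 + ((-1 - 3) - 1))**2) = 35*(18 + (-2 + (-4 - 1))**2) = 35*(18 + (-2 - 5)**2) = 35*(18 + (-7)**2) = 35*(18 + 49) = 35*67 = 2345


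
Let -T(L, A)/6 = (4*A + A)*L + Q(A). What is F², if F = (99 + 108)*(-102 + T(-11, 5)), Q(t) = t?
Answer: 98737979076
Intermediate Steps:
T(L, A) = -6*A - 30*A*L (T(L, A) = -6*((4*A + A)*L + A) = -6*((5*A)*L + A) = -6*(5*A*L + A) = -6*(A + 5*A*L) = -6*A - 30*A*L)
F = 314226 (F = (99 + 108)*(-102 + 6*5*(-1 - 5*(-11))) = 207*(-102 + 6*5*(-1 + 55)) = 207*(-102 + 6*5*54) = 207*(-102 + 1620) = 207*1518 = 314226)
F² = 314226² = 98737979076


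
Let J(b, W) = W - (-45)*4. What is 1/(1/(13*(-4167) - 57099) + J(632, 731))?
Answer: 111270/101366969 ≈ 0.0010977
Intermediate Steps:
J(b, W) = 180 + W (J(b, W) = W - 15*(-12) = W + 180 = 180 + W)
1/(1/(13*(-4167) - 57099) + J(632, 731)) = 1/(1/(13*(-4167) - 57099) + (180 + 731)) = 1/(1/(-54171 - 57099) + 911) = 1/(1/(-111270) + 911) = 1/(-1/111270 + 911) = 1/(101366969/111270) = 111270/101366969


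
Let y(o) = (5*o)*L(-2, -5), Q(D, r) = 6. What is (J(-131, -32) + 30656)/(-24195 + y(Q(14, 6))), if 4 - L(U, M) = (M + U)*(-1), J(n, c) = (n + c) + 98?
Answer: -10197/8095 ≈ -1.2597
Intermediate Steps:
J(n, c) = 98 + c + n (J(n, c) = (c + n) + 98 = 98 + c + n)
L(U, M) = 4 + M + U (L(U, M) = 4 - (M + U)*(-1) = 4 - (-M - U) = 4 + (M + U) = 4 + M + U)
y(o) = -15*o (y(o) = (5*o)*(4 - 5 - 2) = (5*o)*(-3) = -15*o)
(J(-131, -32) + 30656)/(-24195 + y(Q(14, 6))) = ((98 - 32 - 131) + 30656)/(-24195 - 15*6) = (-65 + 30656)/(-24195 - 90) = 30591/(-24285) = 30591*(-1/24285) = -10197/8095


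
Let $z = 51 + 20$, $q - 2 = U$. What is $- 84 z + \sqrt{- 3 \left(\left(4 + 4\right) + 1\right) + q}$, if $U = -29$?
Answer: $-5964 + 3 i \sqrt{6} \approx -5964.0 + 7.3485 i$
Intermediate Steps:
$q = -27$ ($q = 2 - 29 = -27$)
$z = 71$
$- 84 z + \sqrt{- 3 \left(\left(4 + 4\right) + 1\right) + q} = \left(-84\right) 71 + \sqrt{- 3 \left(\left(4 + 4\right) + 1\right) - 27} = -5964 + \sqrt{- 3 \left(8 + 1\right) - 27} = -5964 + \sqrt{\left(-3\right) 9 - 27} = -5964 + \sqrt{-27 - 27} = -5964 + \sqrt{-54} = -5964 + 3 i \sqrt{6}$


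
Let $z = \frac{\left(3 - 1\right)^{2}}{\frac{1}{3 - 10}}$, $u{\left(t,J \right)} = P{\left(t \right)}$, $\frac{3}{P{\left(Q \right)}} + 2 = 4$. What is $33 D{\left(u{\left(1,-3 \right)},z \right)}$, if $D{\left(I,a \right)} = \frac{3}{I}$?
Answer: $66$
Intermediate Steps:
$P{\left(Q \right)} = \frac{3}{2}$ ($P{\left(Q \right)} = \frac{3}{-2 + 4} = \frac{3}{2}$)
$u{\left(t,J \right)} = \frac{3}{2}$
$z = -28$ ($z = \frac{2^{2}}{\frac{1}{-7}} = \frac{4}{- \frac{1}{7}} = 4 \left(-7\right) = -28$)
$33 D{\left(u{\left(1,-3 \right)},z \right)} = 33 \frac{3}{\frac{3}{2}} = 33 \cdot 3 \cdot \frac{2}{3} = 33 \cdot 2 = 66$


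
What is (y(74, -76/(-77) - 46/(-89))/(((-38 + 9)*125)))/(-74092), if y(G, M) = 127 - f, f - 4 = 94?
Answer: 1/9261500 ≈ 1.0797e-7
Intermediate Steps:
f = 98 (f = 4 + 94 = 98)
y(G, M) = 29 (y(G, M) = 127 - 1*98 = 127 - 98 = 29)
(y(74, -76/(-77) - 46/(-89))/(((-38 + 9)*125)))/(-74092) = (29/(((-38 + 9)*125)))/(-74092) = (29/((-29*125)))*(-1/74092) = (29/(-3625))*(-1/74092) = (29*(-1/3625))*(-1/74092) = -1/125*(-1/74092) = 1/9261500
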